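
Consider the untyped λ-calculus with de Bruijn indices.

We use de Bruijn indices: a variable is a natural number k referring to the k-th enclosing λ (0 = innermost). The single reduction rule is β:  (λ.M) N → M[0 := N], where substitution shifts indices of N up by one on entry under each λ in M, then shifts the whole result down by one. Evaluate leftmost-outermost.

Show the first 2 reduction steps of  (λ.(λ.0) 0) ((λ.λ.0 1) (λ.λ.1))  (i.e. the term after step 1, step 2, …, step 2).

Answer: after 2 steps: (λ.λ.0 1) (λ.λ.1)

Derivation:
  start: (λ.(λ.0) 0) ((λ.λ.0 1) (λ.λ.1))
  [1] (λ.0) ((λ.λ.0 1) (λ.λ.1))
  [2] (λ.λ.0 1) (λ.λ.1)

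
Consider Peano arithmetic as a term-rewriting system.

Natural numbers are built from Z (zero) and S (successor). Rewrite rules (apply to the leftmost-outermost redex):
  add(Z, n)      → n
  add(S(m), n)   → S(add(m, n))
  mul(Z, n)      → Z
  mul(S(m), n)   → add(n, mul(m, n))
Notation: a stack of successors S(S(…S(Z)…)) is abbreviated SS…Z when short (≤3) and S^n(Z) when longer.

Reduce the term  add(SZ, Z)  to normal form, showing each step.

  start: add(SZ, Z)
  [1] S(add(Z, Z))
  [2] SZ

Answer: normal form = SZ  (in 2 steps)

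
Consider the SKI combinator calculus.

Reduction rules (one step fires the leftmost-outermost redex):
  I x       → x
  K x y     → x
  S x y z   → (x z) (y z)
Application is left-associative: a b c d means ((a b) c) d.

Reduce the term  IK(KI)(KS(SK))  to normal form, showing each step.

Answer: normal form = KI  (in 2 steps)

Derivation:
  start: IK(KI)(KS(SK))
  →1  K(KI)(KS(SK))
  →2  KI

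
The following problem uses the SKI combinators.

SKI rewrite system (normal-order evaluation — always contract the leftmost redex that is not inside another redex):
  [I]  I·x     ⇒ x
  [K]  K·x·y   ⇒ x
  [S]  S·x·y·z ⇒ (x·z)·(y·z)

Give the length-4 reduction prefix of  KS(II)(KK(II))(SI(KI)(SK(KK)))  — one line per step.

Answer: after 4 steps: SK(SK(KK)(KI(SK(KK))))

Reduction:
  start: KS(II)(KK(II))(SI(KI)(SK(KK)))
  →1  S(KK(II))(SI(KI)(SK(KK)))
  →2  SK(SI(KI)(SK(KK)))
  →3  SK(I(SK(KK))(KI(SK(KK))))
  →4  SK(SK(KK)(KI(SK(KK))))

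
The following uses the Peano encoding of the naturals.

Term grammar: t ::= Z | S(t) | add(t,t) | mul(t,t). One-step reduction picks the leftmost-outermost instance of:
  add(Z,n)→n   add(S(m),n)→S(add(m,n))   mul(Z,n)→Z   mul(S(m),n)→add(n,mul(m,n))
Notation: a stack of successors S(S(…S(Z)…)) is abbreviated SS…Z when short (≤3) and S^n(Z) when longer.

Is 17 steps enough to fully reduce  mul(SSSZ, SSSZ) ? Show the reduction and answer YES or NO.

Answer: YES — reaches normal form S^9(Z) in 16 ≤ 17 steps

Reduction:
  start: mul(SSSZ, SSSZ)
  →1  add(SSSZ, mul(SSZ, SSSZ))
  →2  S(add(SSZ, mul(SSZ, SSSZ)))
  →3  S(S(add(SZ, mul(SSZ, SSSZ))))
  →4  S(S(S(add(Z, mul(SSZ, SSSZ)))))
  →5  S(S(S(mul(SSZ, SSSZ))))
  →6  S(S(S(add(SSSZ, mul(SZ, SSSZ)))))
  →7  S(S(S(S(add(SSZ, mul(SZ, SSSZ))))))
  →8  S(S(S(S(S(add(SZ, mul(SZ, SSSZ)))))))
  →9  S(S(S(S(S(S(add(Z, mul(SZ, SSSZ))))))))
  →10  S(S(S(S(S(S(mul(SZ, SSSZ)))))))
  →11  S(S(S(S(S(S(add(SSSZ, mul(Z, SSSZ))))))))
  →12  S(S(S(S(S(S(S(add(SSZ, mul(Z, SSSZ)))))))))
  →13  S(S(S(S(S(S(S(S(add(SZ, mul(Z, SSSZ))))))))))
  →14  S(S(S(S(S(S(S(S(S(add(Z, mul(Z, SSSZ)))))))))))
  →15  S(S(S(S(S(S(S(S(S(mul(Z, SSSZ))))))))))
  →16  S^9(Z)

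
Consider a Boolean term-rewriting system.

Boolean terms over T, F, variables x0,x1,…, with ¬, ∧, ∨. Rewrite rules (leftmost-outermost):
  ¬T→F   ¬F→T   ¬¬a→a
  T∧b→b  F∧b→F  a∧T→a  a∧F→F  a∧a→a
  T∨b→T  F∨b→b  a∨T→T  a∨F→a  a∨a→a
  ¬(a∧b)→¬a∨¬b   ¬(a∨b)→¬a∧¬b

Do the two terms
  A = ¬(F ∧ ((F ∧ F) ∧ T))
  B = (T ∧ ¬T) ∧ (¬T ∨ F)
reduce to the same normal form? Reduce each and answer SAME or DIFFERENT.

Term A:
  start: ¬(F ∧ ((F ∧ F) ∧ T))
  step 1: ¬F ∨ ¬((F ∧ F) ∧ T)
  step 2: T ∨ ¬((F ∧ F) ∧ T)
  step 3: T

Term B:
  start: (T ∧ ¬T) ∧ (¬T ∨ F)
  step 1: ¬T ∧ (¬T ∨ F)
  step 2: F ∧ (¬T ∨ F)
  step 3: F

Answer: DIFFERENT — A ⇓ T, B ⇓ F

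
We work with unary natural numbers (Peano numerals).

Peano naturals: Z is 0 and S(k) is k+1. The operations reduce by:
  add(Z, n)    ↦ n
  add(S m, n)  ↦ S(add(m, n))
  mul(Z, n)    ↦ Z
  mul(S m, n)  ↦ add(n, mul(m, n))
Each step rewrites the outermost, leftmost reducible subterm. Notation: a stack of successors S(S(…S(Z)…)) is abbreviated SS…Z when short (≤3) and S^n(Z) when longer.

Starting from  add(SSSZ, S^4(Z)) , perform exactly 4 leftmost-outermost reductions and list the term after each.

  start: add(SSSZ, S^4(Z))
  [1] S(add(SSZ, S^4(Z)))
  [2] S(S(add(SZ, S^4(Z))))
  [3] S(S(S(add(Z, S^4(Z)))))
  [4] S^7(Z)

Answer: after 4 steps: S^7(Z)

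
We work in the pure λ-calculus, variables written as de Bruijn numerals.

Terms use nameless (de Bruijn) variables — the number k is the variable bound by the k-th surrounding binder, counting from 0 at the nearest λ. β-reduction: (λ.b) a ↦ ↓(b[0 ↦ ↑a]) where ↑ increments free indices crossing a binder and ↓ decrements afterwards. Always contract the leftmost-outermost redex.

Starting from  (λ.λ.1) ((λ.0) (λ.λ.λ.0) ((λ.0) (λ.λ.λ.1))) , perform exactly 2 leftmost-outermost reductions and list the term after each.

  start: (λ.λ.1) ((λ.0) (λ.λ.λ.0) ((λ.0) (λ.λ.λ.1)))
  →1  λ.(λ.0) (λ.λ.λ.0) ((λ.0) (λ.λ.λ.1))
  →2  λ.(λ.λ.λ.0) ((λ.0) (λ.λ.λ.1))

Answer: after 2 steps: λ.(λ.λ.λ.0) ((λ.0) (λ.λ.λ.1))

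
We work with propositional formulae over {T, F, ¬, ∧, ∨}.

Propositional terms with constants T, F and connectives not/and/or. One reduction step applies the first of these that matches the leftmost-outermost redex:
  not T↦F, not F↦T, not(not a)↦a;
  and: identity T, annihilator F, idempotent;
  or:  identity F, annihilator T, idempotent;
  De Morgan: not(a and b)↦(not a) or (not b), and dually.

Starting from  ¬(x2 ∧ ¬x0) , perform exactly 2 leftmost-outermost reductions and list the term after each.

  start: ¬(x2 ∧ ¬x0)
  [1] ¬x2 ∨ ¬¬x0
  [2] ¬x2 ∨ x0

Answer: after 2 steps: ¬x2 ∨ x0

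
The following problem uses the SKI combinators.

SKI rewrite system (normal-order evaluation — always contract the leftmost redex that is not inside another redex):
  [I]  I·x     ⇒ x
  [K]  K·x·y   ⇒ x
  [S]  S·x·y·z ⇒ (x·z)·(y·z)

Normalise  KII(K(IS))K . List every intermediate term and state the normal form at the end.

  start: KII(K(IS))K
  step 1: I(K(IS))K
  step 2: K(IS)K
  step 3: IS
  step 4: S

Answer: normal form = S  (in 4 steps)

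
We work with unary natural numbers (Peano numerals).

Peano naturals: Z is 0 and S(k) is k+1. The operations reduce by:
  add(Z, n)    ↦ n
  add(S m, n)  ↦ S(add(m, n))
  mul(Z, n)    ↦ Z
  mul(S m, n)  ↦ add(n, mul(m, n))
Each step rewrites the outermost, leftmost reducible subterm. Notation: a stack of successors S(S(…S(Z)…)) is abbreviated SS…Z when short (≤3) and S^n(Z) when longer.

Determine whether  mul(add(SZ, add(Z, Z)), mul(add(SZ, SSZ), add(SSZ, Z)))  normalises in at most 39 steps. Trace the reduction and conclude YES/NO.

  start: mul(add(SZ, add(Z, Z)), mul(add(SZ, SSZ), add(SSZ, Z)))
  →1  mul(S(add(Z, add(Z, Z))), mul(add(SZ, SSZ), add(SSZ, Z)))
  →2  add(mul(add(SZ, SSZ), add(SSZ, Z)), mul(add(Z, add(Z, Z)), mul(add(SZ, SSZ), add(SSZ, Z))))
  →3  add(mul(S(add(Z, SSZ)), add(SSZ, Z)), mul(add(Z, add(Z, Z)), mul(add(SZ, SSZ), add(SSZ, Z))))
  →4  add(add(add(SSZ, Z), mul(add(Z, SSZ), add(SSZ, Z))), mul(add(Z, add(Z, Z)), mul(add(SZ, SSZ), add(SSZ, Z))))
  →5  add(add(S(add(SZ, Z)), mul(add(Z, SSZ), add(SSZ, Z))), mul(add(Z, add(Z, Z)), mul(add(SZ, SSZ), add(SSZ, Z))))
  →6  add(S(add(add(SZ, Z), mul(add(Z, SSZ), add(SSZ, Z)))), mul(add(Z, add(Z, Z)), mul(add(SZ, SSZ), add(SSZ, Z))))
  →7  S(add(add(add(SZ, Z), mul(add(Z, SSZ), add(SSZ, Z))), mul(add(Z, add(Z, Z)), mul(add(SZ, SSZ), add(SSZ, Z)))))
  →8  S(add(add(S(add(Z, Z)), mul(add(Z, SSZ), add(SSZ, Z))), mul(add(Z, add(Z, Z)), mul(add(SZ, SSZ), add(SSZ, Z)))))
  →9  S(add(S(add(add(Z, Z), mul(add(Z, SSZ), add(SSZ, Z)))), mul(add(Z, add(Z, Z)), mul(add(SZ, SSZ), add(SSZ, Z)))))
  →10  S(S(add(add(add(Z, Z), mul(add(Z, SSZ), add(SSZ, Z))), mul(add(Z, add(Z, Z)), mul(add(SZ, SSZ), add(SSZ, Z))))))
  →11  S(S(add(add(Z, mul(add(Z, SSZ), add(SSZ, Z))), mul(add(Z, add(Z, Z)), mul(add(SZ, SSZ), add(SSZ, Z))))))
  →12  S(S(add(mul(add(Z, SSZ), add(SSZ, Z)), mul(add(Z, add(Z, Z)), mul(add(SZ, SSZ), add(SSZ, Z))))))
  →13  S(S(add(mul(SSZ, add(SSZ, Z)), mul(add(Z, add(Z, Z)), mul(add(SZ, SSZ), add(SSZ, Z))))))
  →14  S(S(add(add(add(SSZ, Z), mul(SZ, add(SSZ, Z))), mul(add(Z, add(Z, Z)), mul(add(SZ, SSZ), add(SSZ, Z))))))
  →15  S(S(add(add(S(add(SZ, Z)), mul(SZ, add(SSZ, Z))), mul(add(Z, add(Z, Z)), mul(add(SZ, SSZ), add(SSZ, Z))))))
  →16  S(S(add(S(add(add(SZ, Z), mul(SZ, add(SSZ, Z)))), mul(add(Z, add(Z, Z)), mul(add(SZ, SSZ), add(SSZ, Z))))))
  →17  S(S(S(add(add(add(SZ, Z), mul(SZ, add(SSZ, Z))), mul(add(Z, add(Z, Z)), mul(add(SZ, SSZ), add(SSZ, Z)))))))
  →18  S(S(S(add(add(S(add(Z, Z)), mul(SZ, add(SSZ, Z))), mul(add(Z, add(Z, Z)), mul(add(SZ, SSZ), add(SSZ, Z)))))))
  →19  S(S(S(add(S(add(add(Z, Z), mul(SZ, add(SSZ, Z)))), mul(add(Z, add(Z, Z)), mul(add(SZ, SSZ), add(SSZ, Z)))))))
  →20  S(S(S(S(add(add(add(Z, Z), mul(SZ, add(SSZ, Z))), mul(add(Z, add(Z, Z)), mul(add(SZ, SSZ), add(SSZ, Z))))))))
  →21  S(S(S(S(add(add(Z, mul(SZ, add(SSZ, Z))), mul(add(Z, add(Z, Z)), mul(add(SZ, SSZ), add(SSZ, Z))))))))
  →22  S(S(S(S(add(mul(SZ, add(SSZ, Z)), mul(add(Z, add(Z, Z)), mul(add(SZ, SSZ), add(SSZ, Z))))))))
  →23  S(S(S(S(add(add(add(SSZ, Z), mul(Z, add(SSZ, Z))), mul(add(Z, add(Z, Z)), mul(add(SZ, SSZ), add(SSZ, Z))))))))
  →24  S(S(S(S(add(add(S(add(SZ, Z)), mul(Z, add(SSZ, Z))), mul(add(Z, add(Z, Z)), mul(add(SZ, SSZ), add(SSZ, Z))))))))
  →25  S(S(S(S(add(S(add(add(SZ, Z), mul(Z, add(SSZ, Z)))), mul(add(Z, add(Z, Z)), mul(add(SZ, SSZ), add(SSZ, Z))))))))
  →26  S(S(S(S(S(add(add(add(SZ, Z), mul(Z, add(SSZ, Z))), mul(add(Z, add(Z, Z)), mul(add(SZ, SSZ), add(SSZ, Z)))))))))
  →27  S(S(S(S(S(add(add(S(add(Z, Z)), mul(Z, add(SSZ, Z))), mul(add(Z, add(Z, Z)), mul(add(SZ, SSZ), add(SSZ, Z)))))))))
  →28  S(S(S(S(S(add(S(add(add(Z, Z), mul(Z, add(SSZ, Z)))), mul(add(Z, add(Z, Z)), mul(add(SZ, SSZ), add(SSZ, Z)))))))))
  →29  S(S(S(S(S(S(add(add(add(Z, Z), mul(Z, add(SSZ, Z))), mul(add(Z, add(Z, Z)), mul(add(SZ, SSZ), add(SSZ, Z))))))))))
  →30  S(S(S(S(S(S(add(add(Z, mul(Z, add(SSZ, Z))), mul(add(Z, add(Z, Z)), mul(add(SZ, SSZ), add(SSZ, Z))))))))))
  →31  S(S(S(S(S(S(add(mul(Z, add(SSZ, Z)), mul(add(Z, add(Z, Z)), mul(add(SZ, SSZ), add(SSZ, Z))))))))))
  →32  S(S(S(S(S(S(add(Z, mul(add(Z, add(Z, Z)), mul(add(SZ, SSZ), add(SSZ, Z))))))))))
  →33  S(S(S(S(S(S(mul(add(Z, add(Z, Z)), mul(add(SZ, SSZ), add(SSZ, Z)))))))))
  →34  S(S(S(S(S(S(mul(add(Z, Z), mul(add(SZ, SSZ), add(SSZ, Z)))))))))
  →35  S(S(S(S(S(S(mul(Z, mul(add(SZ, SSZ), add(SSZ, Z)))))))))
  →36  S^6(Z)

Answer: YES — reaches normal form S^6(Z) in 36 ≤ 39 steps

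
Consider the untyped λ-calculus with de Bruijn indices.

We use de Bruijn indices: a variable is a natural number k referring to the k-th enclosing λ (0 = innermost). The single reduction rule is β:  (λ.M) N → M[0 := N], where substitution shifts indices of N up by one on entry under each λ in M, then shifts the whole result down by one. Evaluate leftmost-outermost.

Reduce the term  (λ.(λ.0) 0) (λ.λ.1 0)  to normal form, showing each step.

  start: (λ.(λ.0) 0) (λ.λ.1 0)
  step 1: (λ.0) (λ.λ.1 0)
  step 2: λ.λ.1 0

Answer: normal form = λ.λ.1 0  (in 2 steps)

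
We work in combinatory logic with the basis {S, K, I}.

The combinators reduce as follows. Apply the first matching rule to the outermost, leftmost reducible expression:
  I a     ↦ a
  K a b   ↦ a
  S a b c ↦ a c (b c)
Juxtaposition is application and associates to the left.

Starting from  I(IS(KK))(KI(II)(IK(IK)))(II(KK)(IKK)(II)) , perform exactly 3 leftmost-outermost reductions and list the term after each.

  start: I(IS(KK))(KI(II)(IK(IK)))(II(KK)(IKK)(II))
  [1] IS(KK)(KI(II)(IK(IK)))(II(KK)(IKK)(II))
  [2] S(KK)(KI(II)(IK(IK)))(II(KK)(IKK)(II))
  [3] KK(II(KK)(IKK)(II))(KI(II)(IK(IK))(II(KK)(IKK)(II)))

Answer: after 3 steps: KK(II(KK)(IKK)(II))(KI(II)(IK(IK))(II(KK)(IKK)(II)))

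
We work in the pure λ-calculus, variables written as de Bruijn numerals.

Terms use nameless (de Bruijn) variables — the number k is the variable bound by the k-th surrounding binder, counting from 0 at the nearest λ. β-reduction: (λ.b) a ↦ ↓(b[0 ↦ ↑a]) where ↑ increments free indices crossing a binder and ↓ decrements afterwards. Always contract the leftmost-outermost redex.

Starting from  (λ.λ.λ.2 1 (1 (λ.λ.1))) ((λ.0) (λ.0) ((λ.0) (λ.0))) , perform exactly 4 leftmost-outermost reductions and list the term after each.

Answer: after 4 steps: λ.λ.(λ.0) 1 (1 (λ.λ.1))

Working:
  start: (λ.λ.λ.2 1 (1 (λ.λ.1))) ((λ.0) (λ.0) ((λ.0) (λ.0)))
  step 1: λ.λ.(λ.0) (λ.0) ((λ.0) (λ.0)) 1 (1 (λ.λ.1))
  step 2: λ.λ.(λ.0) ((λ.0) (λ.0)) 1 (1 (λ.λ.1))
  step 3: λ.λ.(λ.0) (λ.0) 1 (1 (λ.λ.1))
  step 4: λ.λ.(λ.0) 1 (1 (λ.λ.1))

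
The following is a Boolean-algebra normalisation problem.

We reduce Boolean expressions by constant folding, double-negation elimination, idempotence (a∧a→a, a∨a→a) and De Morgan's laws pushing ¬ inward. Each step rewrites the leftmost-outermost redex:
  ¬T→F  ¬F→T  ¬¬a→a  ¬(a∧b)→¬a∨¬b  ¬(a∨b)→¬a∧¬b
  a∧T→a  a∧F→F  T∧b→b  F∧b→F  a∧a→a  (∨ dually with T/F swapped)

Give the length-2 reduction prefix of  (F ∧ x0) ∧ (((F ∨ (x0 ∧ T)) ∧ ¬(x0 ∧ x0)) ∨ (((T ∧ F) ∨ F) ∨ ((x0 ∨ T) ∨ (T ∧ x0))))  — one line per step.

  start: (F ∧ x0) ∧ (((F ∨ (x0 ∧ T)) ∧ ¬(x0 ∧ x0)) ∨ (((T ∧ F) ∨ F) ∨ ((x0 ∨ T) ∨ (T ∧ x0))))
  [1] F ∧ (((F ∨ (x0 ∧ T)) ∧ ¬(x0 ∧ x0)) ∨ (((T ∧ F) ∨ F) ∨ ((x0 ∨ T) ∨ (T ∧ x0))))
  [2] F

Answer: after 2 steps: F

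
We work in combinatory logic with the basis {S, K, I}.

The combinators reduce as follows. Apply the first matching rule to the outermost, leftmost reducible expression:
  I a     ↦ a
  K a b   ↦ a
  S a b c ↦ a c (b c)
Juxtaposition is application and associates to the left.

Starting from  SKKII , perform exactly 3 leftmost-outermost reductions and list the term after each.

  start: SKKII
  →1  KI(KI)I
  →2  II
  →3  I

Answer: after 3 steps: I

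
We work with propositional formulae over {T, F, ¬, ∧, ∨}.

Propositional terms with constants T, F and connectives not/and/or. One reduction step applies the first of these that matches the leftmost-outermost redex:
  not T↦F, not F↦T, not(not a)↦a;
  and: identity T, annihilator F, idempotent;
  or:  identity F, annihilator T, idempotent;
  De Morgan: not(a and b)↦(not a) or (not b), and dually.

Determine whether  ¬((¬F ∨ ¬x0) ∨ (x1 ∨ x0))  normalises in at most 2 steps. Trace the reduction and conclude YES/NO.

Answer: NO — after 2 steps the term is (¬¬F ∧ ¬¬x0) ∧ ¬(x1 ∨ x0), not yet normal

Reduction:
  start: ¬((¬F ∨ ¬x0) ∨ (x1 ∨ x0))
  →1  ¬(¬F ∨ ¬x0) ∧ ¬(x1 ∨ x0)
  →2  (¬¬F ∧ ¬¬x0) ∧ ¬(x1 ∨ x0)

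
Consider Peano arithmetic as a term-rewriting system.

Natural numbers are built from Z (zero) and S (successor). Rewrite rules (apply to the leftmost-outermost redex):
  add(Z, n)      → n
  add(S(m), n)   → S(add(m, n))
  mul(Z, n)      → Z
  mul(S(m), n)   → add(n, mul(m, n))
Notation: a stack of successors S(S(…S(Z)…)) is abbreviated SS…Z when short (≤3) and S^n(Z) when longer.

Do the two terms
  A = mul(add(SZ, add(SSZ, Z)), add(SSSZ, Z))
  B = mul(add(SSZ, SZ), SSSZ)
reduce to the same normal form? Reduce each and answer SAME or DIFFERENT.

Answer: SAME — A ⇓ S^9(Z), B ⇓ S^9(Z)

Working:
Term A:
  start: mul(add(SZ, add(SSZ, Z)), add(SSSZ, Z))
  step 1: mul(S(add(Z, add(SSZ, Z))), add(SSSZ, Z))
  step 2: add(add(SSSZ, Z), mul(add(Z, add(SSZ, Z)), add(SSSZ, Z)))
  step 3: add(S(add(SSZ, Z)), mul(add(Z, add(SSZ, Z)), add(SSSZ, Z)))
  step 4: S(add(add(SSZ, Z), mul(add(Z, add(SSZ, Z)), add(SSSZ, Z))))
  step 5: S(add(S(add(SZ, Z)), mul(add(Z, add(SSZ, Z)), add(SSSZ, Z))))
  step 6: S(S(add(add(SZ, Z), mul(add(Z, add(SSZ, Z)), add(SSSZ, Z)))))
  step 7: S(S(add(S(add(Z, Z)), mul(add(Z, add(SSZ, Z)), add(SSSZ, Z)))))
  step 8: S(S(S(add(add(Z, Z), mul(add(Z, add(SSZ, Z)), add(SSSZ, Z))))))
  step 9: S(S(S(add(Z, mul(add(Z, add(SSZ, Z)), add(SSSZ, Z))))))
  step 10: S(S(S(mul(add(Z, add(SSZ, Z)), add(SSSZ, Z)))))
  step 11: S(S(S(mul(add(SSZ, Z), add(SSSZ, Z)))))
  step 12: S(S(S(mul(S(add(SZ, Z)), add(SSSZ, Z)))))
  step 13: S(S(S(add(add(SSSZ, Z), mul(add(SZ, Z), add(SSSZ, Z))))))
  step 14: S(S(S(add(S(add(SSZ, Z)), mul(add(SZ, Z), add(SSSZ, Z))))))
  step 15: S(S(S(S(add(add(SSZ, Z), mul(add(SZ, Z), add(SSSZ, Z)))))))
  step 16: S(S(S(S(add(S(add(SZ, Z)), mul(add(SZ, Z), add(SSSZ, Z)))))))
  step 17: S(S(S(S(S(add(add(SZ, Z), mul(add(SZ, Z), add(SSSZ, Z))))))))
  step 18: S(S(S(S(S(add(S(add(Z, Z)), mul(add(SZ, Z), add(SSSZ, Z))))))))
  step 19: S(S(S(S(S(S(add(add(Z, Z), mul(add(SZ, Z), add(SSSZ, Z)))))))))
  step 20: S(S(S(S(S(S(add(Z, mul(add(SZ, Z), add(SSSZ, Z)))))))))
  step 21: S(S(S(S(S(S(mul(add(SZ, Z), add(SSSZ, Z))))))))
  step 22: S(S(S(S(S(S(mul(S(add(Z, Z)), add(SSSZ, Z))))))))
  step 23: S(S(S(S(S(S(add(add(SSSZ, Z), mul(add(Z, Z), add(SSSZ, Z)))))))))
  step 24: S(S(S(S(S(S(add(S(add(SSZ, Z)), mul(add(Z, Z), add(SSSZ, Z)))))))))
  step 25: S(S(S(S(S(S(S(add(add(SSZ, Z), mul(add(Z, Z), add(SSSZ, Z))))))))))
  step 26: S(S(S(S(S(S(S(add(S(add(SZ, Z)), mul(add(Z, Z), add(SSSZ, Z))))))))))
  step 27: S(S(S(S(S(S(S(S(add(add(SZ, Z), mul(add(Z, Z), add(SSSZ, Z)))))))))))
  step 28: S(S(S(S(S(S(S(S(add(S(add(Z, Z)), mul(add(Z, Z), add(SSSZ, Z)))))))))))
  step 29: S(S(S(S(S(S(S(S(S(add(add(Z, Z), mul(add(Z, Z), add(SSSZ, Z))))))))))))
  step 30: S(S(S(S(S(S(S(S(S(add(Z, mul(add(Z, Z), add(SSSZ, Z))))))))))))
  step 31: S(S(S(S(S(S(S(S(S(mul(add(Z, Z), add(SSSZ, Z)))))))))))
  step 32: S(S(S(S(S(S(S(S(S(mul(Z, add(SSSZ, Z)))))))))))
  step 33: S^9(Z)

Term B:
  start: mul(add(SSZ, SZ), SSSZ)
  step 1: mul(S(add(SZ, SZ)), SSSZ)
  step 2: add(SSSZ, mul(add(SZ, SZ), SSSZ))
  step 3: S(add(SSZ, mul(add(SZ, SZ), SSSZ)))
  step 4: S(S(add(SZ, mul(add(SZ, SZ), SSSZ))))
  step 5: S(S(S(add(Z, mul(add(SZ, SZ), SSSZ)))))
  step 6: S(S(S(mul(add(SZ, SZ), SSSZ))))
  step 7: S(S(S(mul(S(add(Z, SZ)), SSSZ))))
  step 8: S(S(S(add(SSSZ, mul(add(Z, SZ), SSSZ)))))
  step 9: S(S(S(S(add(SSZ, mul(add(Z, SZ), SSSZ))))))
  step 10: S(S(S(S(S(add(SZ, mul(add(Z, SZ), SSSZ)))))))
  step 11: S(S(S(S(S(S(add(Z, mul(add(Z, SZ), SSSZ))))))))
  step 12: S(S(S(S(S(S(mul(add(Z, SZ), SSSZ)))))))
  step 13: S(S(S(S(S(S(mul(SZ, SSSZ)))))))
  step 14: S(S(S(S(S(S(add(SSSZ, mul(Z, SSSZ))))))))
  step 15: S(S(S(S(S(S(S(add(SSZ, mul(Z, SSSZ)))))))))
  step 16: S(S(S(S(S(S(S(S(add(SZ, mul(Z, SSSZ))))))))))
  step 17: S(S(S(S(S(S(S(S(S(add(Z, mul(Z, SSSZ)))))))))))
  step 18: S(S(S(S(S(S(S(S(S(mul(Z, SSSZ))))))))))
  step 19: S^9(Z)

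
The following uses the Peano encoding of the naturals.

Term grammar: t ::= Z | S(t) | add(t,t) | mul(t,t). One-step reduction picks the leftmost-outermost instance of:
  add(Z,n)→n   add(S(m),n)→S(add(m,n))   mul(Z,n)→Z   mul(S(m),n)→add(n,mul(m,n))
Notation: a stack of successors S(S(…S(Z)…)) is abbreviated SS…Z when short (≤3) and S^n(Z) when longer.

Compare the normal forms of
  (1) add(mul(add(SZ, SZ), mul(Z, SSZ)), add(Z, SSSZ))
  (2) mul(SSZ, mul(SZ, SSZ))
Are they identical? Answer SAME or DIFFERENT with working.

Answer: DIFFERENT — A ⇓ SSSZ, B ⇓ S^4(Z)

Working:
Term A:
  start: add(mul(add(SZ, SZ), mul(Z, SSZ)), add(Z, SSSZ))
  step 1: add(mul(S(add(Z, SZ)), mul(Z, SSZ)), add(Z, SSSZ))
  step 2: add(add(mul(Z, SSZ), mul(add(Z, SZ), mul(Z, SSZ))), add(Z, SSSZ))
  step 3: add(add(Z, mul(add(Z, SZ), mul(Z, SSZ))), add(Z, SSSZ))
  step 4: add(mul(add(Z, SZ), mul(Z, SSZ)), add(Z, SSSZ))
  step 5: add(mul(SZ, mul(Z, SSZ)), add(Z, SSSZ))
  step 6: add(add(mul(Z, SSZ), mul(Z, mul(Z, SSZ))), add(Z, SSSZ))
  step 7: add(add(Z, mul(Z, mul(Z, SSZ))), add(Z, SSSZ))
  step 8: add(mul(Z, mul(Z, SSZ)), add(Z, SSSZ))
  step 9: add(Z, add(Z, SSSZ))
  step 10: add(Z, SSSZ)
  step 11: SSSZ

Term B:
  start: mul(SSZ, mul(SZ, SSZ))
  step 1: add(mul(SZ, SSZ), mul(SZ, mul(SZ, SSZ)))
  step 2: add(add(SSZ, mul(Z, SSZ)), mul(SZ, mul(SZ, SSZ)))
  step 3: add(S(add(SZ, mul(Z, SSZ))), mul(SZ, mul(SZ, SSZ)))
  step 4: S(add(add(SZ, mul(Z, SSZ)), mul(SZ, mul(SZ, SSZ))))
  step 5: S(add(S(add(Z, mul(Z, SSZ))), mul(SZ, mul(SZ, SSZ))))
  step 6: S(S(add(add(Z, mul(Z, SSZ)), mul(SZ, mul(SZ, SSZ)))))
  step 7: S(S(add(mul(Z, SSZ), mul(SZ, mul(SZ, SSZ)))))
  step 8: S(S(add(Z, mul(SZ, mul(SZ, SSZ)))))
  step 9: S(S(mul(SZ, mul(SZ, SSZ))))
  step 10: S(S(add(mul(SZ, SSZ), mul(Z, mul(SZ, SSZ)))))
  step 11: S(S(add(add(SSZ, mul(Z, SSZ)), mul(Z, mul(SZ, SSZ)))))
  step 12: S(S(add(S(add(SZ, mul(Z, SSZ))), mul(Z, mul(SZ, SSZ)))))
  step 13: S(S(S(add(add(SZ, mul(Z, SSZ)), mul(Z, mul(SZ, SSZ))))))
  step 14: S(S(S(add(S(add(Z, mul(Z, SSZ))), mul(Z, mul(SZ, SSZ))))))
  step 15: S(S(S(S(add(add(Z, mul(Z, SSZ)), mul(Z, mul(SZ, SSZ)))))))
  step 16: S(S(S(S(add(mul(Z, SSZ), mul(Z, mul(SZ, SSZ)))))))
  step 17: S(S(S(S(add(Z, mul(Z, mul(SZ, SSZ)))))))
  step 18: S(S(S(S(mul(Z, mul(SZ, SSZ))))))
  step 19: S^4(Z)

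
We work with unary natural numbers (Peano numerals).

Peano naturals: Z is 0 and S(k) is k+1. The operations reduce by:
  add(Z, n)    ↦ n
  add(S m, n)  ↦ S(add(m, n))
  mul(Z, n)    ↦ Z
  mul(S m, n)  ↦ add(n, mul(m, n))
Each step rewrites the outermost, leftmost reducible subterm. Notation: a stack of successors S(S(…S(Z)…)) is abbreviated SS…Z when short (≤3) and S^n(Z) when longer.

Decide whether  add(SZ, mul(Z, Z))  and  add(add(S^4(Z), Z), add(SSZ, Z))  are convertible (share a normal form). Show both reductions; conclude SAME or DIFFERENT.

Term A:
  start: add(SZ, mul(Z, Z))
  step 1: S(add(Z, mul(Z, Z)))
  step 2: S(mul(Z, Z))
  step 3: SZ

Term B:
  start: add(add(S^4(Z), Z), add(SSZ, Z))
  step 1: add(S(add(SSSZ, Z)), add(SSZ, Z))
  step 2: S(add(add(SSSZ, Z), add(SSZ, Z)))
  step 3: S(add(S(add(SSZ, Z)), add(SSZ, Z)))
  step 4: S(S(add(add(SSZ, Z), add(SSZ, Z))))
  step 5: S(S(add(S(add(SZ, Z)), add(SSZ, Z))))
  step 6: S(S(S(add(add(SZ, Z), add(SSZ, Z)))))
  step 7: S(S(S(add(S(add(Z, Z)), add(SSZ, Z)))))
  step 8: S(S(S(S(add(add(Z, Z), add(SSZ, Z))))))
  step 9: S(S(S(S(add(Z, add(SSZ, Z))))))
  step 10: S(S(S(S(add(SSZ, Z)))))
  step 11: S(S(S(S(S(add(SZ, Z))))))
  step 12: S(S(S(S(S(S(add(Z, Z)))))))
  step 13: S^6(Z)

Answer: DIFFERENT — A ⇓ SZ, B ⇓ S^6(Z)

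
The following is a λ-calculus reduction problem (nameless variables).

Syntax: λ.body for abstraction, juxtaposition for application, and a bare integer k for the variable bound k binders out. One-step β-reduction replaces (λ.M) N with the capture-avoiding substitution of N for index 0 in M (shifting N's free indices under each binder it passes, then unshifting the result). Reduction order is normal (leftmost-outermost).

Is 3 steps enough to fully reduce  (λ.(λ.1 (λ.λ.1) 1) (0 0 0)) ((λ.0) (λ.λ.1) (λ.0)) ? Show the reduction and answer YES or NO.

  start: (λ.(λ.1 (λ.λ.1) 1) (0 0 0)) ((λ.0) (λ.λ.1) (λ.0))
  →1  (λ.(λ.0) (λ.λ.1) (λ.0) (λ.λ.1) ((λ.0) (λ.λ.1) (λ.0))) ((λ.0) (λ.λ.1) (λ.0) ((λ.0) (λ.λ.1) (λ.0)) ((λ.0) (λ.λ.1) (λ.0)))
  →2  (λ.0) (λ.λ.1) (λ.0) (λ.λ.1) ((λ.0) (λ.λ.1) (λ.0))
  →3  (λ.λ.1) (λ.0) (λ.λ.1) ((λ.0) (λ.λ.1) (λ.0))

Answer: NO — after 3 steps the term is (λ.λ.1) (λ.0) (λ.λ.1) ((λ.0) (λ.λ.1) (λ.0)), not yet normal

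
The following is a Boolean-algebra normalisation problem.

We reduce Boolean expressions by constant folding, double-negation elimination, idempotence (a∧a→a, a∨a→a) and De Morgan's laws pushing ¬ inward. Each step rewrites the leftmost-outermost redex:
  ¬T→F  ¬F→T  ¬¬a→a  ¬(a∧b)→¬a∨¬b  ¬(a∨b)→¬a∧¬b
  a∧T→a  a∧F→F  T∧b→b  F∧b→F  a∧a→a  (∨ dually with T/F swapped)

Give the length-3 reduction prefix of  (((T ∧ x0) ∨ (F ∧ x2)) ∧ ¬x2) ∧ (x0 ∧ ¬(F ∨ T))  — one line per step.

  start: (((T ∧ x0) ∨ (F ∧ x2)) ∧ ¬x2) ∧ (x0 ∧ ¬(F ∨ T))
  [1] ((x0 ∨ (F ∧ x2)) ∧ ¬x2) ∧ (x0 ∧ ¬(F ∨ T))
  [2] ((x0 ∨ F) ∧ ¬x2) ∧ (x0 ∧ ¬(F ∨ T))
  [3] (x0 ∧ ¬x2) ∧ (x0 ∧ ¬(F ∨ T))

Answer: after 3 steps: (x0 ∧ ¬x2) ∧ (x0 ∧ ¬(F ∨ T))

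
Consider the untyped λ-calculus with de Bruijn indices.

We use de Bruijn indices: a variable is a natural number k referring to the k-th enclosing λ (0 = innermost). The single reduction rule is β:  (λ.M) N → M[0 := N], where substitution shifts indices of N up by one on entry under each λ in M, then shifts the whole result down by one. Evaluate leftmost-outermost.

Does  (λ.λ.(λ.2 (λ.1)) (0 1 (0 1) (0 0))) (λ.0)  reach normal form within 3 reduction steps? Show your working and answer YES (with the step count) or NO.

Answer: YES — reaches normal form λ.λ.1 (λ.0) (1 (λ.0)) (1 1) in 3 ≤ 3 steps

Derivation:
  start: (λ.λ.(λ.2 (λ.1)) (0 1 (0 1) (0 0))) (λ.0)
  →1  λ.(λ.(λ.0) (λ.1)) (0 (λ.0) (0 (λ.0)) (0 0))
  →2  λ.(λ.0) (λ.1 (λ.0) (1 (λ.0)) (1 1))
  →3  λ.λ.1 (λ.0) (1 (λ.0)) (1 1)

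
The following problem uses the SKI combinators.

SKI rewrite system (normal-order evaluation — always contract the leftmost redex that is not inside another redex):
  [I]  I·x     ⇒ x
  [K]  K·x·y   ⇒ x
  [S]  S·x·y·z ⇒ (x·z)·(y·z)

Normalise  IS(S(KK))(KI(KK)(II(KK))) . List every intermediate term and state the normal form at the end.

Answer: normal form = S(S(KK))(KK)  (in 5 steps)

Working:
  start: IS(S(KK))(KI(KK)(II(KK)))
  step 1: S(S(KK))(KI(KK)(II(KK)))
  step 2: S(S(KK))(I(II(KK)))
  step 3: S(S(KK))(II(KK))
  step 4: S(S(KK))(I(KK))
  step 5: S(S(KK))(KK)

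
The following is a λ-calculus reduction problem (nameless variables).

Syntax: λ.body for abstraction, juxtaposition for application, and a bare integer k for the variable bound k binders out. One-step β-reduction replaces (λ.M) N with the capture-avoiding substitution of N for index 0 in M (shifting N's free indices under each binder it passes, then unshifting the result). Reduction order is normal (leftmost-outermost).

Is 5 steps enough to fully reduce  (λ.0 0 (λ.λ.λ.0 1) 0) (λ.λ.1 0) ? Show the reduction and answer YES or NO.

Answer: NO — after 5 steps the term is (λ.λ.λ.0 1) (λ.λ.1 0), not yet normal

Derivation:
  start: (λ.0 0 (λ.λ.λ.0 1) 0) (λ.λ.1 0)
  →1  (λ.λ.1 0) (λ.λ.1 0) (λ.λ.λ.0 1) (λ.λ.1 0)
  →2  (λ.(λ.λ.1 0) 0) (λ.λ.λ.0 1) (λ.λ.1 0)
  →3  (λ.λ.1 0) (λ.λ.λ.0 1) (λ.λ.1 0)
  →4  (λ.(λ.λ.λ.0 1) 0) (λ.λ.1 0)
  →5  (λ.λ.λ.0 1) (λ.λ.1 0)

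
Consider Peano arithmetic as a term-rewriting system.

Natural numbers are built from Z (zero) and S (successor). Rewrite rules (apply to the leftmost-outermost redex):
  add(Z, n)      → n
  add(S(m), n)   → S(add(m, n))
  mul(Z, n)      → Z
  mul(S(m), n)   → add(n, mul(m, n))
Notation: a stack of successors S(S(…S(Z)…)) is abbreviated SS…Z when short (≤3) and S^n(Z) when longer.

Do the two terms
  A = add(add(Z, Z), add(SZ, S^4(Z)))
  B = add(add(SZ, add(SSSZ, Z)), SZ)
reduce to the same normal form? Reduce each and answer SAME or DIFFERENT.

Answer: SAME — A ⇓ S^5(Z), B ⇓ S^5(Z)

Reduction:
Term A:
  start: add(add(Z, Z), add(SZ, S^4(Z)))
  [1] add(Z, add(SZ, S^4(Z)))
  [2] add(SZ, S^4(Z))
  [3] S(add(Z, S^4(Z)))
  [4] S^5(Z)

Term B:
  start: add(add(SZ, add(SSSZ, Z)), SZ)
  [1] add(S(add(Z, add(SSSZ, Z))), SZ)
  [2] S(add(add(Z, add(SSSZ, Z)), SZ))
  [3] S(add(add(SSSZ, Z), SZ))
  [4] S(add(S(add(SSZ, Z)), SZ))
  [5] S(S(add(add(SSZ, Z), SZ)))
  [6] S(S(add(S(add(SZ, Z)), SZ)))
  [7] S(S(S(add(add(SZ, Z), SZ))))
  [8] S(S(S(add(S(add(Z, Z)), SZ))))
  [9] S(S(S(S(add(add(Z, Z), SZ)))))
  [10] S(S(S(S(add(Z, SZ)))))
  [11] S^5(Z)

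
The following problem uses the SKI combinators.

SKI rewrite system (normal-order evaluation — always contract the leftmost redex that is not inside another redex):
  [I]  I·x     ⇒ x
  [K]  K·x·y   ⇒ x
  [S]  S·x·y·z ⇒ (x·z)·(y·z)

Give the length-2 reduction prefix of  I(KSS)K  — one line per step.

Answer: after 2 steps: SK

Working:
  start: I(KSS)K
  step 1: KSSK
  step 2: SK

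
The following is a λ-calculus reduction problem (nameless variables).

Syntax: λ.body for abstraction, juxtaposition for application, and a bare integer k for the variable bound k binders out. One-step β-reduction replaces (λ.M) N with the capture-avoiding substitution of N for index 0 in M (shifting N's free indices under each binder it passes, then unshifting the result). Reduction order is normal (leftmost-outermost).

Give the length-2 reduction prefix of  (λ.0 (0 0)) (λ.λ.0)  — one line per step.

  start: (λ.0 (0 0)) (λ.λ.0)
  →1  (λ.λ.0) ((λ.λ.0) (λ.λ.0))
  →2  λ.0

Answer: after 2 steps: λ.0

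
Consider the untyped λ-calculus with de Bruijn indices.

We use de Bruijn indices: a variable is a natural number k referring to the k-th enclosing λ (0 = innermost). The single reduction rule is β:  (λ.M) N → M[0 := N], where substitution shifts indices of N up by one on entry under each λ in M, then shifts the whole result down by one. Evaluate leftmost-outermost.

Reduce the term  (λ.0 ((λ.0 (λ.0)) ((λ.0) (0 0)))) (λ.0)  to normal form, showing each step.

Answer: normal form = λ.0  (in 6 steps)

Working:
  start: (λ.0 ((λ.0 (λ.0)) ((λ.0) (0 0)))) (λ.0)
  step 1: (λ.0) ((λ.0 (λ.0)) ((λ.0) ((λ.0) (λ.0))))
  step 2: (λ.0 (λ.0)) ((λ.0) ((λ.0) (λ.0)))
  step 3: (λ.0) ((λ.0) (λ.0)) (λ.0)
  step 4: (λ.0) (λ.0) (λ.0)
  step 5: (λ.0) (λ.0)
  step 6: λ.0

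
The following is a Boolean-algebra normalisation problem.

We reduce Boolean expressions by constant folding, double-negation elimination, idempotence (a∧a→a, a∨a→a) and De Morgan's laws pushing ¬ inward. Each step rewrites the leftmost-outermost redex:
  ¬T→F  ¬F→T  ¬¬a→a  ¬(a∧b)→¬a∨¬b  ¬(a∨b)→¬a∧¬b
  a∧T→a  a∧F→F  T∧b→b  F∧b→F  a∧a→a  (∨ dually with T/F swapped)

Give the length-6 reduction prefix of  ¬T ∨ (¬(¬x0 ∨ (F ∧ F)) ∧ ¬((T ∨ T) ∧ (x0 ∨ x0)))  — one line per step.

Answer: after 6 steps: (x0 ∧ ¬F) ∧ ¬((T ∨ T) ∧ (x0 ∨ x0))

Working:
  start: ¬T ∨ (¬(¬x0 ∨ (F ∧ F)) ∧ ¬((T ∨ T) ∧ (x0 ∨ x0)))
  step 1: F ∨ (¬(¬x0 ∨ (F ∧ F)) ∧ ¬((T ∨ T) ∧ (x0 ∨ x0)))
  step 2: ¬(¬x0 ∨ (F ∧ F)) ∧ ¬((T ∨ T) ∧ (x0 ∨ x0))
  step 3: (¬¬x0 ∧ ¬(F ∧ F)) ∧ ¬((T ∨ T) ∧ (x0 ∨ x0))
  step 4: (x0 ∧ ¬(F ∧ F)) ∧ ¬((T ∨ T) ∧ (x0 ∨ x0))
  step 5: (x0 ∧ (¬F ∨ ¬F)) ∧ ¬((T ∨ T) ∧ (x0 ∨ x0))
  step 6: (x0 ∧ ¬F) ∧ ¬((T ∨ T) ∧ (x0 ∨ x0))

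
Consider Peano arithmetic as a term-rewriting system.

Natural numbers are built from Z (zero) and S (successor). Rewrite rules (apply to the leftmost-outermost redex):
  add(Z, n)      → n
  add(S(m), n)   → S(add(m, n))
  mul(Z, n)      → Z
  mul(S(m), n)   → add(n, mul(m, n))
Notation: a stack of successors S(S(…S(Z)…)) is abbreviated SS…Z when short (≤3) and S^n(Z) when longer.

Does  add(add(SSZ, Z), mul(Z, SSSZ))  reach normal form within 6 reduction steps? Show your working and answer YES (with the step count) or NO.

  start: add(add(SSZ, Z), mul(Z, SSSZ))
  →1  add(S(add(SZ, Z)), mul(Z, SSSZ))
  →2  S(add(add(SZ, Z), mul(Z, SSSZ)))
  →3  S(add(S(add(Z, Z)), mul(Z, SSSZ)))
  →4  S(S(add(add(Z, Z), mul(Z, SSSZ))))
  →5  S(S(add(Z, mul(Z, SSSZ))))
  →6  S(S(mul(Z, SSSZ)))

Answer: NO — after 6 steps the term is S(S(mul(Z, SSSZ))), not yet normal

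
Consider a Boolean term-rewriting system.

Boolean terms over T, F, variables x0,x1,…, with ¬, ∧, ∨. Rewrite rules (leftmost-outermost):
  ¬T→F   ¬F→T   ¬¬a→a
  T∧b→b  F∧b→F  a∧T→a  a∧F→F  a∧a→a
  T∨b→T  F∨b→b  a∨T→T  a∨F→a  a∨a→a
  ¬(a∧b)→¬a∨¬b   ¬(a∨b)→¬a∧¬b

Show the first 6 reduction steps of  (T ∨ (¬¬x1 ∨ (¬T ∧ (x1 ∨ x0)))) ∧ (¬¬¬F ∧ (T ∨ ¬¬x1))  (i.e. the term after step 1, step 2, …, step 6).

Answer: after 6 steps: T

Working:
  start: (T ∨ (¬¬x1 ∨ (¬T ∧ (x1 ∨ x0)))) ∧ (¬¬¬F ∧ (T ∨ ¬¬x1))
  [1] T ∧ (¬¬¬F ∧ (T ∨ ¬¬x1))
  [2] ¬¬¬F ∧ (T ∨ ¬¬x1)
  [3] ¬F ∧ (T ∨ ¬¬x1)
  [4] T ∧ (T ∨ ¬¬x1)
  [5] T ∨ ¬¬x1
  [6] T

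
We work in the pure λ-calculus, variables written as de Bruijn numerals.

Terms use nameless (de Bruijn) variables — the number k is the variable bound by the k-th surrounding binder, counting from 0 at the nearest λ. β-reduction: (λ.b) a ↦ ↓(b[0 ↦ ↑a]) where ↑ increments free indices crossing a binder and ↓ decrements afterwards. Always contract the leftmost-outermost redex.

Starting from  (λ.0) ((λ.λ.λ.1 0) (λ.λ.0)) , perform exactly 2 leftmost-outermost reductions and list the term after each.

Answer: after 2 steps: λ.λ.1 0

Working:
  start: (λ.0) ((λ.λ.λ.1 0) (λ.λ.0))
  [1] (λ.λ.λ.1 0) (λ.λ.0)
  [2] λ.λ.1 0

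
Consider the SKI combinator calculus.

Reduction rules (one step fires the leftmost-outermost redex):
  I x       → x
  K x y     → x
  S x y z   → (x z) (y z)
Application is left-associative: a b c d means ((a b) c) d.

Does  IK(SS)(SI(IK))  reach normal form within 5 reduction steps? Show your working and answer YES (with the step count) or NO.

  start: IK(SS)(SI(IK))
  step 1: K(SS)(SI(IK))
  step 2: SS

Answer: YES — reaches normal form SS in 2 ≤ 5 steps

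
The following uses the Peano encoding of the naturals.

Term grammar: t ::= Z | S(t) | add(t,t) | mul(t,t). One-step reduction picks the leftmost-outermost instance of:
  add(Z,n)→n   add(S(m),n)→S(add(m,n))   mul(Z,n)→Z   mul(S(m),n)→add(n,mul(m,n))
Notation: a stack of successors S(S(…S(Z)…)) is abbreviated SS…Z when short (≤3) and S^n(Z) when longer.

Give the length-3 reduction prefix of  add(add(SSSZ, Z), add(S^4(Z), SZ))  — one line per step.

Answer: after 3 steps: S(add(S(add(SZ, Z)), add(S^4(Z), SZ)))

Derivation:
  start: add(add(SSSZ, Z), add(S^4(Z), SZ))
  →1  add(S(add(SSZ, Z)), add(S^4(Z), SZ))
  →2  S(add(add(SSZ, Z), add(S^4(Z), SZ)))
  →3  S(add(S(add(SZ, Z)), add(S^4(Z), SZ)))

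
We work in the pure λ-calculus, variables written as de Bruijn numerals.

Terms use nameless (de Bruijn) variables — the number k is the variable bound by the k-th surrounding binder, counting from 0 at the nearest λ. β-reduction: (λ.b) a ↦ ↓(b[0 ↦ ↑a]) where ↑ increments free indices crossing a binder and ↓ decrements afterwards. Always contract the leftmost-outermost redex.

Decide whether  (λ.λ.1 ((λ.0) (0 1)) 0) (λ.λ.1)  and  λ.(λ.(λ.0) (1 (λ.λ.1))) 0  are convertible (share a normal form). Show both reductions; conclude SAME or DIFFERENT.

Term A:
  start: (λ.λ.1 ((λ.0) (0 1)) 0) (λ.λ.1)
  step 1: λ.(λ.λ.1) ((λ.0) (0 (λ.λ.1))) 0
  step 2: λ.(λ.(λ.0) (1 (λ.λ.1))) 0
  step 3: λ.(λ.0) (0 (λ.λ.1))
  step 4: λ.0 (λ.λ.1)

Term B:
  start: λ.(λ.(λ.0) (1 (λ.λ.1))) 0
  step 1: λ.(λ.0) (0 (λ.λ.1))
  step 2: λ.0 (λ.λ.1)

Answer: SAME — A ⇓ λ.0 (λ.λ.1), B ⇓ λ.0 (λ.λ.1)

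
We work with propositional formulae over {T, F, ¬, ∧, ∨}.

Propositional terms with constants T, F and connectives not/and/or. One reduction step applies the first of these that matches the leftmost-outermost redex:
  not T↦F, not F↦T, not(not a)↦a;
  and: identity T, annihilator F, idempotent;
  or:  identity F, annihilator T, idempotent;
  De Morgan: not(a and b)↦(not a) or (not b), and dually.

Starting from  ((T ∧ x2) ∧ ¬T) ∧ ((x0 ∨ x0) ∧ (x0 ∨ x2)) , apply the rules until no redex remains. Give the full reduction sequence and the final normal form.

Answer: normal form = F  (in 4 steps)

Working:
  start: ((T ∧ x2) ∧ ¬T) ∧ ((x0 ∨ x0) ∧ (x0 ∨ x2))
  [1] (x2 ∧ ¬T) ∧ ((x0 ∨ x0) ∧ (x0 ∨ x2))
  [2] (x2 ∧ F) ∧ ((x0 ∨ x0) ∧ (x0 ∨ x2))
  [3] F ∧ ((x0 ∨ x0) ∧ (x0 ∨ x2))
  [4] F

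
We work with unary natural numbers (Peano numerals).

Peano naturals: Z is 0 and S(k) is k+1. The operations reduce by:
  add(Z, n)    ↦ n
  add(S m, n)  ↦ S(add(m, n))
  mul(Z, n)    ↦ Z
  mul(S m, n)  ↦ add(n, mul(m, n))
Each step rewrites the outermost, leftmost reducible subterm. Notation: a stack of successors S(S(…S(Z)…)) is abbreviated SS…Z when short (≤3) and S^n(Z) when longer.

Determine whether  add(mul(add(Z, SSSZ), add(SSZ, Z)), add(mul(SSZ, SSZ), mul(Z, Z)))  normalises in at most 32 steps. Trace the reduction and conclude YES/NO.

  start: add(mul(add(Z, SSSZ), add(SSZ, Z)), add(mul(SSZ, SSZ), mul(Z, Z)))
  step 1: add(mul(SSSZ, add(SSZ, Z)), add(mul(SSZ, SSZ), mul(Z, Z)))
  step 2: add(add(add(SSZ, Z), mul(SSZ, add(SSZ, Z))), add(mul(SSZ, SSZ), mul(Z, Z)))
  step 3: add(add(S(add(SZ, Z)), mul(SSZ, add(SSZ, Z))), add(mul(SSZ, SSZ), mul(Z, Z)))
  step 4: add(S(add(add(SZ, Z), mul(SSZ, add(SSZ, Z)))), add(mul(SSZ, SSZ), mul(Z, Z)))
  step 5: S(add(add(add(SZ, Z), mul(SSZ, add(SSZ, Z))), add(mul(SSZ, SSZ), mul(Z, Z))))
  step 6: S(add(add(S(add(Z, Z)), mul(SSZ, add(SSZ, Z))), add(mul(SSZ, SSZ), mul(Z, Z))))
  step 7: S(add(S(add(add(Z, Z), mul(SSZ, add(SSZ, Z)))), add(mul(SSZ, SSZ), mul(Z, Z))))
  step 8: S(S(add(add(add(Z, Z), mul(SSZ, add(SSZ, Z))), add(mul(SSZ, SSZ), mul(Z, Z)))))
  step 9: S(S(add(add(Z, mul(SSZ, add(SSZ, Z))), add(mul(SSZ, SSZ), mul(Z, Z)))))
  step 10: S(S(add(mul(SSZ, add(SSZ, Z)), add(mul(SSZ, SSZ), mul(Z, Z)))))
  step 11: S(S(add(add(add(SSZ, Z), mul(SZ, add(SSZ, Z))), add(mul(SSZ, SSZ), mul(Z, Z)))))
  step 12: S(S(add(add(S(add(SZ, Z)), mul(SZ, add(SSZ, Z))), add(mul(SSZ, SSZ), mul(Z, Z)))))
  step 13: S(S(add(S(add(add(SZ, Z), mul(SZ, add(SSZ, Z)))), add(mul(SSZ, SSZ), mul(Z, Z)))))
  step 14: S(S(S(add(add(add(SZ, Z), mul(SZ, add(SSZ, Z))), add(mul(SSZ, SSZ), mul(Z, Z))))))
  step 15: S(S(S(add(add(S(add(Z, Z)), mul(SZ, add(SSZ, Z))), add(mul(SSZ, SSZ), mul(Z, Z))))))
  step 16: S(S(S(add(S(add(add(Z, Z), mul(SZ, add(SSZ, Z)))), add(mul(SSZ, SSZ), mul(Z, Z))))))
  step 17: S(S(S(S(add(add(add(Z, Z), mul(SZ, add(SSZ, Z))), add(mul(SSZ, SSZ), mul(Z, Z)))))))
  step 18: S(S(S(S(add(add(Z, mul(SZ, add(SSZ, Z))), add(mul(SSZ, SSZ), mul(Z, Z)))))))
  step 19: S(S(S(S(add(mul(SZ, add(SSZ, Z)), add(mul(SSZ, SSZ), mul(Z, Z)))))))
  step 20: S(S(S(S(add(add(add(SSZ, Z), mul(Z, add(SSZ, Z))), add(mul(SSZ, SSZ), mul(Z, Z)))))))
  step 21: S(S(S(S(add(add(S(add(SZ, Z)), mul(Z, add(SSZ, Z))), add(mul(SSZ, SSZ), mul(Z, Z)))))))
  step 22: S(S(S(S(add(S(add(add(SZ, Z), mul(Z, add(SSZ, Z)))), add(mul(SSZ, SSZ), mul(Z, Z)))))))
  step 23: S(S(S(S(S(add(add(add(SZ, Z), mul(Z, add(SSZ, Z))), add(mul(SSZ, SSZ), mul(Z, Z))))))))
  step 24: S(S(S(S(S(add(add(S(add(Z, Z)), mul(Z, add(SSZ, Z))), add(mul(SSZ, SSZ), mul(Z, Z))))))))
  step 25: S(S(S(S(S(add(S(add(add(Z, Z), mul(Z, add(SSZ, Z)))), add(mul(SSZ, SSZ), mul(Z, Z))))))))
  step 26: S(S(S(S(S(S(add(add(add(Z, Z), mul(Z, add(SSZ, Z))), add(mul(SSZ, SSZ), mul(Z, Z)))))))))
  step 27: S(S(S(S(S(S(add(add(Z, mul(Z, add(SSZ, Z))), add(mul(SSZ, SSZ), mul(Z, Z)))))))))
  step 28: S(S(S(S(S(S(add(mul(Z, add(SSZ, Z)), add(mul(SSZ, SSZ), mul(Z, Z)))))))))
  step 29: S(S(S(S(S(S(add(Z, add(mul(SSZ, SSZ), mul(Z, Z)))))))))
  step 30: S(S(S(S(S(S(add(mul(SSZ, SSZ), mul(Z, Z))))))))
  step 31: S(S(S(S(S(S(add(add(SSZ, mul(SZ, SSZ)), mul(Z, Z))))))))
  step 32: S(S(S(S(S(S(add(S(add(SZ, mul(SZ, SSZ))), mul(Z, Z))))))))

Answer: NO — after 32 steps the term is S(S(S(S(S(S(add(S(add(SZ, mul(SZ, SSZ))), mul(Z, Z)))))))), not yet normal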